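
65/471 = 65/471 = 0.14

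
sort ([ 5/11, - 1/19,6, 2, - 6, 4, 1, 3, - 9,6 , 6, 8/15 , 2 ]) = [ - 9,-6,- 1/19,5/11, 8/15, 1,2, 2, 3, 4, 6, 6, 6] 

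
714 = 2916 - 2202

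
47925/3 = 15975  =  15975.00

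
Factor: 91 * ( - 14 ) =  - 2^1 * 7^2*13^1= -1274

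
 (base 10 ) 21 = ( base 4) 111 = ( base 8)25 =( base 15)16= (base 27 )l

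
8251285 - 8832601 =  - 581316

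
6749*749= 5055001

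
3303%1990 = 1313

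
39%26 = 13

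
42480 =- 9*( - 4720)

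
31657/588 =31657/588 =53.84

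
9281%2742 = 1055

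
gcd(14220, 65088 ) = 36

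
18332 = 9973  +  8359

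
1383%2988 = 1383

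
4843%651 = 286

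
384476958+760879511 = 1145356469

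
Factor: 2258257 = 31^1*97^1*751^1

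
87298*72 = 6285456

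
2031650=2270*895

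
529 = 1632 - 1103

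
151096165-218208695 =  - 67112530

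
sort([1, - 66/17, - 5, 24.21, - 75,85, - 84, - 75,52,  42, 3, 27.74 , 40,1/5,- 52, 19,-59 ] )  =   [-84, - 75, - 75,- 59, - 52,  -  5,- 66/17, 1/5, 1,3,  19,24.21, 27.74,40, 42, 52, 85]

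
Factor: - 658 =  - 2^1*7^1*47^1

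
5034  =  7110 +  - 2076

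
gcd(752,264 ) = 8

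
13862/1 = 13862 = 13862.00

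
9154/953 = 9 + 577/953 =9.61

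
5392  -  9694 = -4302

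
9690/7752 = 1 + 1/4 = 1.25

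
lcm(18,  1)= 18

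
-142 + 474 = 332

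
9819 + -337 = 9482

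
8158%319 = 183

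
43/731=1/17 = 0.06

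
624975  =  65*9615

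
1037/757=1 + 280/757 = 1.37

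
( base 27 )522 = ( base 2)111001110101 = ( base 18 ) B7B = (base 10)3701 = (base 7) 13535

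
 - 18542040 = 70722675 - 89264715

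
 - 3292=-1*3292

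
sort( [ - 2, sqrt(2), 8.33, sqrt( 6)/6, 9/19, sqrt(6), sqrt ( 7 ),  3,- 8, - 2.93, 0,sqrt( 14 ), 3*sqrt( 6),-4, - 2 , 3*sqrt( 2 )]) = [ - 8,-4, - 2.93,- 2, - 2, 0,  sqrt( 6)/6, 9/19, sqrt( 2 ),sqrt (6), sqrt( 7 ), 3, sqrt( 14 ), 3*sqrt( 2),3*sqrt(6),8.33]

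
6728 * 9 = 60552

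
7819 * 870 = 6802530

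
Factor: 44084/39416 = 2^( - 1 )  *  13^(  -  1)*  103^1* 107^1*379^( - 1) = 11021/9854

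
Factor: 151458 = 2^1*3^1*25243^1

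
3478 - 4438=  - 960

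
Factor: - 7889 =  - 7^3*23^1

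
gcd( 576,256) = 64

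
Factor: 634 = 2^1*317^1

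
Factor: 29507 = 19^1*1553^1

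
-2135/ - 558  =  2135/558=3.83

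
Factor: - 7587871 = - 79^1*139^1*691^1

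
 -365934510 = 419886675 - 785821185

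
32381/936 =34  +  557/936  =  34.60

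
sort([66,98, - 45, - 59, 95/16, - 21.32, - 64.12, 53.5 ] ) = [ - 64.12, - 59, - 45, - 21.32, 95/16, 53.5, 66,  98]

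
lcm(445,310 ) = 27590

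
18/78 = 3/13 = 0.23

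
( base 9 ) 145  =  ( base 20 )62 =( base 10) 122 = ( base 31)3t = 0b1111010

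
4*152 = 608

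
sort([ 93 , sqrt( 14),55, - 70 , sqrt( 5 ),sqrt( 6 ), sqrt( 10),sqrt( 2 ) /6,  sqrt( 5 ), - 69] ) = [ - 70, - 69,sqrt ( 2 ) /6,sqrt(5 ), sqrt(5 ),sqrt (6 ),sqrt(10 ), sqrt(14),55, 93] 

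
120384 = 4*30096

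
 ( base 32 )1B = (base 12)37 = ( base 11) 3A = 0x2B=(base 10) 43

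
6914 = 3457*2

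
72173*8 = 577384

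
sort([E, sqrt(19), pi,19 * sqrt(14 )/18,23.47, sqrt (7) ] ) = [ sqrt( 7 ), E,  pi, 19*sqrt(14)/18,  sqrt( 19), 23.47 ]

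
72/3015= 8/335 = 0.02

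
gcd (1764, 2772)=252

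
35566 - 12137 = 23429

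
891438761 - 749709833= 141728928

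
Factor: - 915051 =  -  3^1*305017^1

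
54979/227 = 242 + 45/227=   242.20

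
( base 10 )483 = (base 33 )EL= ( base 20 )143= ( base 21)120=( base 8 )743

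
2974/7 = 424 + 6/7 = 424.86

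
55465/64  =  866 + 41/64 = 866.64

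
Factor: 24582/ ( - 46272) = - 2^( - 5)* 17^1 = -  17/32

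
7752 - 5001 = 2751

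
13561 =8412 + 5149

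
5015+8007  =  13022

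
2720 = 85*32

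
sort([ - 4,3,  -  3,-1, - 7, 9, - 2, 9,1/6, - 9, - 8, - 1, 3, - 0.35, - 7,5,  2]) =[ - 9, - 8,-7, - 7, - 4 , - 3, - 2, - 1, - 1, - 0.35, 1/6,2, 3, 3 , 5, 9,9 ]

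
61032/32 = 7629/4=1907.25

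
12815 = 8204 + 4611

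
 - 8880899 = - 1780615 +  - 7100284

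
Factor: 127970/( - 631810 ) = - 191/943 =-23^( -1)*41^( - 1)*191^1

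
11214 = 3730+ 7484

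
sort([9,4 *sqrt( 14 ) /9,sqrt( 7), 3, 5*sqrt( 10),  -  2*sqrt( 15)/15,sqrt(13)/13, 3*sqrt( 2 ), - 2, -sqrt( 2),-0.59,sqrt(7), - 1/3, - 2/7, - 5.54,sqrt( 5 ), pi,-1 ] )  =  [ - 5.54,  -  2, - sqrt(2),-1, - 0.59, -2*sqrt (15 )/15, - 1/3, - 2/7,sqrt( 13)/13, 4*sqrt( 14 ) /9, sqrt( 5), sqrt( 7),sqrt(7),3,  pi,3 * sqrt( 2),9,5 *sqrt ( 10)]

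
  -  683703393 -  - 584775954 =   -  98927439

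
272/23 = 11 + 19/23 = 11.83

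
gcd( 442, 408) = 34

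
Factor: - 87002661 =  - 3^1*2423^1*11969^1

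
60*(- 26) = - 1560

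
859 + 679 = 1538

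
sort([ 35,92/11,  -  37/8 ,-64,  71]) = [-64, - 37/8,92/11,35,71]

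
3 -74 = -71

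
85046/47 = 85046/47 = 1809.49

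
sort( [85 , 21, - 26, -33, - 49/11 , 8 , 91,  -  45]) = [ - 45, - 33, - 26, - 49/11, 8,21, 85,91]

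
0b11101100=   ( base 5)1421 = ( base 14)12c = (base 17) df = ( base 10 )236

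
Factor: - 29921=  - 29921^1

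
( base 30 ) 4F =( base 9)160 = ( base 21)69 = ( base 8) 207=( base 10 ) 135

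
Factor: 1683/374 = 9/2 = 2^(  -  1)*3^2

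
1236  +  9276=10512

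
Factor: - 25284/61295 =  - 2^2*3^1*5^( - 1) * 7^2*13^ ( - 1 )*23^(-1)*41^( - 1)*43^1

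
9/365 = 9/365 = 0.02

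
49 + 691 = 740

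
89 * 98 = 8722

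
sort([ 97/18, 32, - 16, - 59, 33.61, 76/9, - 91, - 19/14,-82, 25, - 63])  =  [-91, - 82, - 63, - 59, - 16, - 19/14, 97/18, 76/9, 25, 32,33.61]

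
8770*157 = 1376890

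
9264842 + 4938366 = 14203208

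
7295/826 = 7295/826 = 8.83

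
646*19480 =12584080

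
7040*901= 6343040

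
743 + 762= 1505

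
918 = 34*27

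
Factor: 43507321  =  11^1*13^1 * 19^1*67^1* 239^1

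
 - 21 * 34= - 714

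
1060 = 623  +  437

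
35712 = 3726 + 31986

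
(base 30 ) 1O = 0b110110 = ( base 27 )20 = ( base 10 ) 54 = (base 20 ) 2e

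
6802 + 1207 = 8009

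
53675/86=624+11/86 = 624.13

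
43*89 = 3827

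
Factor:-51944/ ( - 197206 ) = 172/653 =2^2 *43^1*653^ ( -1) 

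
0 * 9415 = 0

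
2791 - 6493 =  - 3702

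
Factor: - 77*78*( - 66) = 396396 = 2^2*3^2*7^1*11^2*13^1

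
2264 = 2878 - 614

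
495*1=495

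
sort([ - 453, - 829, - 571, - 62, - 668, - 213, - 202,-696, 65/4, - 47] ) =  [ - 829,-696, - 668,-571, - 453, - 213,  -  202,- 62, - 47,65/4]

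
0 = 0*652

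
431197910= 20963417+410234493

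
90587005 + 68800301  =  159387306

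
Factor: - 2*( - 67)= 134 = 2^1*67^1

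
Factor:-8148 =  - 2^2*3^1*7^1*97^1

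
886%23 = 12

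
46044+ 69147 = 115191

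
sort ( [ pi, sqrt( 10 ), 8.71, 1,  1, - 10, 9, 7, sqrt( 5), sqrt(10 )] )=[-10, 1, 1,sqrt(5),pi,  sqrt(10),sqrt( 10),  7, 8.71,  9]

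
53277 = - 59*(- 903) 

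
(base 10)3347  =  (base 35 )2PM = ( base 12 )1b2b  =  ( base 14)1311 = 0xD13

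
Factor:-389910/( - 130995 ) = 2^1*3^ ( - 1 )*71^(-1)*317^1 = 634/213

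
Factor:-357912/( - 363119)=2^3*3^3*1657^1*363119^ ( - 1 )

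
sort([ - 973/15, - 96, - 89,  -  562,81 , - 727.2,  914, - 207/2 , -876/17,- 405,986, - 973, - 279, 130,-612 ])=[ - 973, - 727.2, - 612,  -  562, - 405, - 279, - 207/2 ,-96, - 89, - 973/15, - 876/17, 81, 130, 914, 986]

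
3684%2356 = 1328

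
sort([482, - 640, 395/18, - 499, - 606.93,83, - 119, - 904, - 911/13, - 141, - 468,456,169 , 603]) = [ - 904, - 640, - 606.93, - 499, - 468, - 141,  -  119, - 911/13, 395/18,83,169, 456,482,603] 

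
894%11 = 3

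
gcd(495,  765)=45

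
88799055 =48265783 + 40533272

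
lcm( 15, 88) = 1320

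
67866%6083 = 953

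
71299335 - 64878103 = 6421232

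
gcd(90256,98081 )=1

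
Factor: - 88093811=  - 13^1*67^1*101141^1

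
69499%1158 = 19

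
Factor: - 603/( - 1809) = 1/3 = 3^( - 1 ) 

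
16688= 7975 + 8713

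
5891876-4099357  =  1792519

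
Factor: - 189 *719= - 135891 = -3^3*7^1*719^1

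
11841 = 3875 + 7966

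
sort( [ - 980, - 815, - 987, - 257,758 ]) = [-987, - 980,  -  815,-257, 758] 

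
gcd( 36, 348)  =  12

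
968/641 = 968/641= 1.51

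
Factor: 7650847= 7650847^1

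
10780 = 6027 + 4753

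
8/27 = 8/27 = 0.30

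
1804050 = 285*6330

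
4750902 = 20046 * 237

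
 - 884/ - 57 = 884/57 = 15.51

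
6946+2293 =9239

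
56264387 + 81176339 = 137440726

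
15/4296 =5/1432 = 0.00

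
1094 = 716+378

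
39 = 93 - 54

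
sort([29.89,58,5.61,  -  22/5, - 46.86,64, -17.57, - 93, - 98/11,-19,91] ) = [- 93, - 46.86,-19,-17.57,  -  98/11, -22/5, 5.61, 29.89,  58, 64,  91]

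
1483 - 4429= - 2946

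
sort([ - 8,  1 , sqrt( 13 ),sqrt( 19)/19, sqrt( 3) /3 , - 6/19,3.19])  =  [- 8, - 6/19, sqrt(19)/19,sqrt( 3)/3,1,3.19,sqrt( 13) ]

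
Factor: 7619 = 19^1* 401^1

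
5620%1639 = 703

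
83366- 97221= - 13855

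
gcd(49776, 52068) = 12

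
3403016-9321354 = -5918338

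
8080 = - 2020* (-4)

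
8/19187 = 8/19187 = 0.00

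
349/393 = 349/393= 0.89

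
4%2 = 0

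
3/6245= 3/6245 = 0.00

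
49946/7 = 49946/7 = 7135.14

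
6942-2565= 4377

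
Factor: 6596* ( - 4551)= - 30018396 = -2^2*3^1*17^1*37^1*41^1*97^1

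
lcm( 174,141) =8178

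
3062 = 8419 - 5357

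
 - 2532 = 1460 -3992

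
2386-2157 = 229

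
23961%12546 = 11415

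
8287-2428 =5859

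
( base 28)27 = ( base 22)2J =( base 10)63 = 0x3f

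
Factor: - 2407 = -29^1 * 83^1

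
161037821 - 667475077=-506437256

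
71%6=5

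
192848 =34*5672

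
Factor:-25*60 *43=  - 64500  =  -2^2 * 3^1*5^3*43^1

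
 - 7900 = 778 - 8678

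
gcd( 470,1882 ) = 2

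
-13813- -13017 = -796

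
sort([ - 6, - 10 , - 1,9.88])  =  [ - 10, - 6, - 1,9.88 ]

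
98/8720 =49/4360 = 0.01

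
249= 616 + -367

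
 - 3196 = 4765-7961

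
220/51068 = 55/12767 = 0.00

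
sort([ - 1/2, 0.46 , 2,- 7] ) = [  -  7, - 1/2, 0.46,2] 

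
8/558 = 4/279  =  0.01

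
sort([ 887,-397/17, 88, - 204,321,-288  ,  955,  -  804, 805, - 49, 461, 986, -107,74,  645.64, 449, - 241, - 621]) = [ - 804,-621, -288, - 241,-204, - 107,  -  49,-397/17, 74,88 , 321,449, 461, 645.64, 805, 887 , 955, 986 ]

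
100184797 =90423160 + 9761637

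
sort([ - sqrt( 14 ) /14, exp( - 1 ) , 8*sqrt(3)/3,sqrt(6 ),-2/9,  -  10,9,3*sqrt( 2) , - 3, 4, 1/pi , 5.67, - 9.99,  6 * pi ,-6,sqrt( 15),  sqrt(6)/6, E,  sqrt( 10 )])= [-10,-9.99,  -  6 , - 3, - sqrt(14 )/14, - 2/9, 1/pi,exp(  -  1 ),sqrt (6 )/6, sqrt (6),E, sqrt(10) , sqrt(15 ) , 4,3*sqrt( 2),8*sqrt ( 3)/3,5.67, 9 , 6*pi]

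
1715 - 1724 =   -  9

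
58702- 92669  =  -33967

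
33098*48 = 1588704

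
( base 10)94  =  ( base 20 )4e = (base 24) 3M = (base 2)1011110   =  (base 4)1132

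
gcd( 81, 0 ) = 81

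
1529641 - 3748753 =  - 2219112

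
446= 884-438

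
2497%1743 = 754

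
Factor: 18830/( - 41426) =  - 5^1*11^(  -  1 ) = - 5/11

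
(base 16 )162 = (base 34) AE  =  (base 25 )E4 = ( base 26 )DG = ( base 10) 354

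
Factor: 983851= 11^2*47^1*173^1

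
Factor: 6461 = 7^1* 13^1 * 71^1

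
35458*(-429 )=-15211482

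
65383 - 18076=47307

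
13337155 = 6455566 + 6881589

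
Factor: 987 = 3^1*7^1*47^1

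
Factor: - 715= - 5^1 * 11^1 * 13^1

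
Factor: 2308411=7^1*329773^1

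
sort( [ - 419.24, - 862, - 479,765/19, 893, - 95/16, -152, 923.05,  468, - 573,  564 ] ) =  [- 862,-573, -479, - 419.24,  -  152, - 95/16,  765/19 , 468  ,  564, 893, 923.05]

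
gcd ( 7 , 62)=1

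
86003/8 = 86003/8  =  10750.38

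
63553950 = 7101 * 8950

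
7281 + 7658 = 14939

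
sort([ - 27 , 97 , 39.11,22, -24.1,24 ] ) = [  -  27, - 24.1, 22, 24,39.11, 97] 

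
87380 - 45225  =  42155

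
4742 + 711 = 5453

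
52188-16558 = 35630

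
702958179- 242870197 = 460087982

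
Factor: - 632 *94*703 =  - 2^4*19^1*37^1*47^1*79^1 = - 41763824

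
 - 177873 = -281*633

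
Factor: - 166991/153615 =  - 3^( - 1)*5^( - 1 )* 7^(-2)*17^1 * 47^1 = - 799/735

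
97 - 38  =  59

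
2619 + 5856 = 8475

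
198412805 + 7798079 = 206210884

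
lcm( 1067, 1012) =98164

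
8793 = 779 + 8014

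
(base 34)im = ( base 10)634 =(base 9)774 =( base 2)1001111010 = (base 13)39A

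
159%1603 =159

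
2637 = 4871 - 2234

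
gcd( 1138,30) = 2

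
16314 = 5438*3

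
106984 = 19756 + 87228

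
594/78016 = 297/39008 = 0.01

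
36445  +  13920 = 50365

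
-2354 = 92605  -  94959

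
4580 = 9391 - 4811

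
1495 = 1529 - 34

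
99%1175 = 99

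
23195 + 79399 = 102594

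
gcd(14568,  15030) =6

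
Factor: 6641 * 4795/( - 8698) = -31843595/8698  =  - 2^( -1 ) * 5^1 * 7^1*29^1*137^1*229^1*4349^( - 1)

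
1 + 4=5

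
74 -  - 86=160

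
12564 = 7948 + 4616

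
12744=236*54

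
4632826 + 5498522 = 10131348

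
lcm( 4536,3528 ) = 31752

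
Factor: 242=2^1*11^2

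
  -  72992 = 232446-305438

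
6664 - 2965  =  3699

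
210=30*7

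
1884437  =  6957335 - 5072898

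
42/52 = 21/26 = 0.81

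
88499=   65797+22702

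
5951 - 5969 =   -  18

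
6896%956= 204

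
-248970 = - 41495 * 6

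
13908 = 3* 4636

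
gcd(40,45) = 5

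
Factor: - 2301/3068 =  - 2^ (  -  2)*3^1= -  3/4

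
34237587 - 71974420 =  - 37736833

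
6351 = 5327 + 1024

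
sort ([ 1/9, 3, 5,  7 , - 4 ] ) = [ -4,1/9, 3, 5,7]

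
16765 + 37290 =54055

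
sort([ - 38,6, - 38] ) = [ - 38, - 38, 6] 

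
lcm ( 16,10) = 80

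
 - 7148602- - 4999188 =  - 2149414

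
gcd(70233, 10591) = 1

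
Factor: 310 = 2^1 *5^1*31^1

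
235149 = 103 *2283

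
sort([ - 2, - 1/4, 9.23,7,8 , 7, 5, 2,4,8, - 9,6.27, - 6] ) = [ - 9, - 6, - 2, - 1/4,2,4, 5 , 6.27, 7,  7 , 8, 8,9.23]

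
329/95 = 329/95 = 3.46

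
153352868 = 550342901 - 396990033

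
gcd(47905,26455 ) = 715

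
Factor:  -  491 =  - 491^1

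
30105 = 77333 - 47228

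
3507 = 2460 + 1047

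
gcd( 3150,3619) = 7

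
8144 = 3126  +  5018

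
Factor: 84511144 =2^3 * 101^1*104593^1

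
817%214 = 175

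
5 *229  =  1145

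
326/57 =5 + 41/57 =5.72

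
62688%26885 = 8918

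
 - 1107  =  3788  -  4895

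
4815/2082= 2 + 217/694 = 2.31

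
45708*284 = 12981072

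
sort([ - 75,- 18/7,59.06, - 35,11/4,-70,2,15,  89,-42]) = [ - 75, - 70, - 42,-35,  -  18/7,2 , 11/4, 15,  59.06,  89]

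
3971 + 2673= 6644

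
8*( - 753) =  - 6024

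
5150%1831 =1488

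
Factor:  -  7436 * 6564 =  - 48809904 = -2^4*3^1*11^1*13^2*547^1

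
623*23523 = 14654829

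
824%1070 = 824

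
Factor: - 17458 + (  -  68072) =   -  2^1*3^1*5^1*2851^1 = - 85530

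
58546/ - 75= - 58546/75 = - 780.61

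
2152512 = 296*7272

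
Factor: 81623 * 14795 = 5^1*11^1 * 31^1 * 269^1 * 2633^1 = 1207612285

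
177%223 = 177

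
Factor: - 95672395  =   - 5^1*7^1*13^1*283^1*743^1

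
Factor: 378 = 2^1*3^3*7^1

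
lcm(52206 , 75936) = 835296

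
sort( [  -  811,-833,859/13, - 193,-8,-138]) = [-833, - 811 , - 193, - 138,-8, 859/13]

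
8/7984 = 1/998 =0.00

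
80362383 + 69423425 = 149785808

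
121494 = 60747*2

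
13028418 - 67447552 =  - 54419134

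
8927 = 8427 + 500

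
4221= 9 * 469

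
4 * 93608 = 374432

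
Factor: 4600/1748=50/19 = 2^1*5^2 * 19^( - 1 )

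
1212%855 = 357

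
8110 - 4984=3126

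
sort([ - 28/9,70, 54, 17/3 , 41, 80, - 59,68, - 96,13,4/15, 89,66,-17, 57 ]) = [ - 96  , - 59, - 17 ,- 28/9, 4/15, 17/3, 13,41, 54,  57,66, 68 , 70, 80, 89 ]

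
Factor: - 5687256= - 2^3*3^1*23^1*10303^1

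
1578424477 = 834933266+743491211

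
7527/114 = 2509/38  =  66.03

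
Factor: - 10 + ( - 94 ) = -2^3*13^1 = -104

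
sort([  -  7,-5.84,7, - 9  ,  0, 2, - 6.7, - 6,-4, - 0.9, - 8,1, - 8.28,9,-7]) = [ - 9, - 8.28, - 8, - 7, - 7,-6.7, - 6, -5.84, - 4, - 0.9,0 , 1,2 , 7,9]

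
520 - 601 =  - 81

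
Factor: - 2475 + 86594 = 7^1*61^1 * 197^1=84119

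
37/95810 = 37/95810 = 0.00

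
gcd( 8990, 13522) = 2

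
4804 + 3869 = 8673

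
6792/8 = 849 = 849.00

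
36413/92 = 395  +  73/92 = 395.79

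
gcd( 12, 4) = 4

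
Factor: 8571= 3^1*2857^1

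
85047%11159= 6934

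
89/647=89/647  =  0.14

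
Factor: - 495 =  - 3^2*5^1*11^1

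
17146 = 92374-75228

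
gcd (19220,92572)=4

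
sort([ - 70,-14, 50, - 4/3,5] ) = [-70, -14,- 4/3 , 5, 50 ]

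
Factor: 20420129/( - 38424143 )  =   - 1907^( - 1 )*20149^( - 1) * 20420129^1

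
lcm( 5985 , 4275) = 29925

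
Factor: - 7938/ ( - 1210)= 3969/605 = 3^4*5^( - 1)*7^2*11^( - 2 ) 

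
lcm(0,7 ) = 0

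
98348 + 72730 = 171078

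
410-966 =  - 556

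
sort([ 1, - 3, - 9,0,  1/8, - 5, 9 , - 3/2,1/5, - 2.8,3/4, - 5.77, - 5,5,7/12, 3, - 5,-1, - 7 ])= [ - 9,  -  7,- 5.77, - 5,  -  5, - 5, -3, - 2.8, - 3/2,-1,0, 1/8, 1/5,7/12, 3/4,1 , 3, 5, 9 ] 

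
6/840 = 1/140=0.01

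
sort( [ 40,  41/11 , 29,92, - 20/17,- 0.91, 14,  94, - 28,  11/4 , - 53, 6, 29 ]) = [-53,-28,- 20/17 ,  -  0.91,  11/4, 41/11,6 , 14,  29,29,  40, 92 , 94 ]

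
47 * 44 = 2068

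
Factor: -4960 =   -  2^5*5^1*31^1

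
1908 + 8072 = 9980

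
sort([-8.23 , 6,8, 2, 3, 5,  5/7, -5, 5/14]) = [ - 8.23,-5, 5/14, 5/7,  2 , 3, 5, 6,  8 ]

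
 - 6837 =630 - 7467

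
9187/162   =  9187/162 = 56.71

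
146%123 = 23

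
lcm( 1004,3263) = 13052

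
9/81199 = 9/81199 = 0.00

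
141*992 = 139872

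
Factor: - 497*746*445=-164989090 =- 2^1*5^1*7^1 * 71^1 *89^1*373^1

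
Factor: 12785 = 5^1*2557^1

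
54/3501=6/389 = 0.02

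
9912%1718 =1322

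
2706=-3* (-902)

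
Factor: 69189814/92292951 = 2^1 *3^( - 1 )*23^ ( - 1 )*73^ ( - 2)*251^( - 1)* 34594907^1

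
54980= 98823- 43843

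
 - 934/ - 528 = 467/264 = 1.77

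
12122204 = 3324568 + 8797636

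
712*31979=22769048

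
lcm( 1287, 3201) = 124839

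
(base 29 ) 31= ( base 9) 107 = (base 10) 88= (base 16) 58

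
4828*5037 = 24318636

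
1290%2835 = 1290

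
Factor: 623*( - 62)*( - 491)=2^1*7^1*31^1*89^1 * 491^1 = 18965366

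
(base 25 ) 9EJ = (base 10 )5994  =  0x176a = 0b1011101101010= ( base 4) 1131222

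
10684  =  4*2671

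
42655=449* 95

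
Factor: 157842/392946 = 3^2*37^1*829^( - 1) = 333/829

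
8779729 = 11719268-2939539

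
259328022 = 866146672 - 606818650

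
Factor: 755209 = 7^1*13^1*43^1 * 193^1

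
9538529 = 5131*1859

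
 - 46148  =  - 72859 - -26711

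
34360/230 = 3436/23=149.39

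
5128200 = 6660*770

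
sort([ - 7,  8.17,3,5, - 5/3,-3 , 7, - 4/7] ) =[ - 7, - 3, - 5/3, - 4/7, 3,5, 7,8.17]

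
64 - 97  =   - 33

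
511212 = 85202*6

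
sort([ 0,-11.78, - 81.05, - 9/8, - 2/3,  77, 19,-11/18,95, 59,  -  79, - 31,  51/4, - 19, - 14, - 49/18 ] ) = [ - 81.05 ,  -  79 ,  -  31, -19,  -  14,  -  11.78,-49/18  , - 9/8, - 2/3, - 11/18, 0, 51/4, 19, 59 , 77,  95]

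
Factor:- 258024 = -2^3*3^1 * 13^1*827^1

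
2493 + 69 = 2562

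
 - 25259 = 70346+  -  95605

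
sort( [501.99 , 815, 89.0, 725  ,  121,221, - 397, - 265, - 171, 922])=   [ - 397, - 265,-171, 89.0 , 121,221 , 501.99,725,815,922 ]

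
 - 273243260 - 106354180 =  - 379597440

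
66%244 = 66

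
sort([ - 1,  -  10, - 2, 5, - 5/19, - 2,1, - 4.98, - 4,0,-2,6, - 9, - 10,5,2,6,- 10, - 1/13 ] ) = [ - 10, - 10,-10,-9, - 4.98, - 4, - 2, - 2 , - 2,  -  1, - 5/19, - 1/13 , 0,  1,2, 5,5,6,6 ] 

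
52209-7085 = 45124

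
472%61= 45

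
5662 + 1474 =7136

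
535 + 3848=4383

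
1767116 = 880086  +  887030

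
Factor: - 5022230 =-2^1*5^1*269^1*1867^1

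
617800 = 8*77225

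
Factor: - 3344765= - 5^1 * 307^1*2179^1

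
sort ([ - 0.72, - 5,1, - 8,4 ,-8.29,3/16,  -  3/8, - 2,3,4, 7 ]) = [-8.29, - 8,- 5, - 2,-0.72, - 3/8,  3/16,  1,  3,4,4, 7]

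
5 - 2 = 3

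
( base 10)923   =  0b1110011011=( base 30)10N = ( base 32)sr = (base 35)QD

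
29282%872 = 506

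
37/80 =37/80 = 0.46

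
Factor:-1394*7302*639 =  -  6504373332 = - 2^2*3^3 *17^1*  41^1*71^1*1217^1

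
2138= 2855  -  717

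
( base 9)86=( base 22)3c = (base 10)78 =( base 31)2g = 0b1001110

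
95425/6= 15904 + 1/6 = 15904.17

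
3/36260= 3/36260 = 0.00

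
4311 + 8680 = 12991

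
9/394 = 9/394 = 0.02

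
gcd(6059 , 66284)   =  73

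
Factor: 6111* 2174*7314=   97168786596 =2^2 * 3^3*7^1 * 23^1 * 53^1*97^1 *1087^1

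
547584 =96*5704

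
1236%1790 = 1236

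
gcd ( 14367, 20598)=3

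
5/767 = 5/767 = 0.01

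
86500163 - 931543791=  - 845043628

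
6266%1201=261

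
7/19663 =1/2809 = 0.00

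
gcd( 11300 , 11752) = 452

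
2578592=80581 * 32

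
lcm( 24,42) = 168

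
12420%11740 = 680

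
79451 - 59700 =19751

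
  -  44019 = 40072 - 84091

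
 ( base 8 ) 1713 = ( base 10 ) 971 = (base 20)28b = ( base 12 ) 68b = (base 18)2HH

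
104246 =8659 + 95587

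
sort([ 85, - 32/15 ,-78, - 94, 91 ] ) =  [ - 94 ,  -  78, - 32/15, 85, 91 ]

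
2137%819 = 499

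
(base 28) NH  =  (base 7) 1633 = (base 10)661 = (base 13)3BB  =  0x295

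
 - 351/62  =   - 351/62=- 5.66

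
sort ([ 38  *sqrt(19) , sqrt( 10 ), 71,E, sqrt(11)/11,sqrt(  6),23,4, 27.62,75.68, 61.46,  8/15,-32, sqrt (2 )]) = [ - 32,sqrt( 11)/11, 8/15,sqrt(2), sqrt( 6), E,sqrt (10),  4,23 , 27.62,61.46,  71,75.68, 38*sqrt(19 )]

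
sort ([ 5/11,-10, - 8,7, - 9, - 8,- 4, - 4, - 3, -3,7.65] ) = [ -10  , - 9, - 8,- 8, -4, - 4,-3, - 3,5/11, 7, 7.65]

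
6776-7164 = - 388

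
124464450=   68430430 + 56034020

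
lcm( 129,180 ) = 7740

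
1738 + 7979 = 9717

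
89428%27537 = 6817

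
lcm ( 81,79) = 6399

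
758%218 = 104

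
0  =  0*43340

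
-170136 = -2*85068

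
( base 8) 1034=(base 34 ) FU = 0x21c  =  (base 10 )540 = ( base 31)hd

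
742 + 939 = 1681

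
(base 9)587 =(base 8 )744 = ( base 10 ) 484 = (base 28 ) h8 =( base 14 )268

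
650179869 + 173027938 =823207807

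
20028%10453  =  9575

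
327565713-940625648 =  - 613059935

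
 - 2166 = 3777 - 5943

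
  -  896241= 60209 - 956450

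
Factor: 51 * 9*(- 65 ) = - 3^3*5^1*13^1*17^1 = -29835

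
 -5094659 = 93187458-98282117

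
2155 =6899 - 4744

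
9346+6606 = 15952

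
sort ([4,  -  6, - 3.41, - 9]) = [-9, - 6,  -  3.41 , 4 ] 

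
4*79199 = 316796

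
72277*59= 4264343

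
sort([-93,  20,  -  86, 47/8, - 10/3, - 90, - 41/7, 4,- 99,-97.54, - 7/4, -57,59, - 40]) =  [ - 99,  -  97.54, - 93, - 90, - 86, - 57, - 40, - 41/7, - 10/3, - 7/4,4  ,  47/8, 20,59 ] 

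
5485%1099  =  1089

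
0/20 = 0 = 0.00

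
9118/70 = 4559/35 = 130.26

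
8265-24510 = -16245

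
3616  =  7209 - 3593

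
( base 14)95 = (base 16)83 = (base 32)43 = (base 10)131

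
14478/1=14478= 14478.00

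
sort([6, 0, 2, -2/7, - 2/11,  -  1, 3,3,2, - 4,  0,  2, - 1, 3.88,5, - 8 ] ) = [-8, - 4, - 1, - 1,-2/7,-2/11,  0 , 0,2, 2, 2,3, 3, 3.88, 5, 6]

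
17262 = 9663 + 7599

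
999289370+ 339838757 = 1339128127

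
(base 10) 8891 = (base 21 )K38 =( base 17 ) 1dd0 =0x22bb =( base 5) 241031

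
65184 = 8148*8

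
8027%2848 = 2331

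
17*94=1598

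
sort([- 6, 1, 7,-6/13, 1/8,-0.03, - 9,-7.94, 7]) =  [-9,-7.94 , - 6, - 6/13,  -  0.03, 1/8, 1,7, 7]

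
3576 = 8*447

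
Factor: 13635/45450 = 2^( - 1 )*3^1*5^( - 1 ) = 3/10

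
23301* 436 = 10159236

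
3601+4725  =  8326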